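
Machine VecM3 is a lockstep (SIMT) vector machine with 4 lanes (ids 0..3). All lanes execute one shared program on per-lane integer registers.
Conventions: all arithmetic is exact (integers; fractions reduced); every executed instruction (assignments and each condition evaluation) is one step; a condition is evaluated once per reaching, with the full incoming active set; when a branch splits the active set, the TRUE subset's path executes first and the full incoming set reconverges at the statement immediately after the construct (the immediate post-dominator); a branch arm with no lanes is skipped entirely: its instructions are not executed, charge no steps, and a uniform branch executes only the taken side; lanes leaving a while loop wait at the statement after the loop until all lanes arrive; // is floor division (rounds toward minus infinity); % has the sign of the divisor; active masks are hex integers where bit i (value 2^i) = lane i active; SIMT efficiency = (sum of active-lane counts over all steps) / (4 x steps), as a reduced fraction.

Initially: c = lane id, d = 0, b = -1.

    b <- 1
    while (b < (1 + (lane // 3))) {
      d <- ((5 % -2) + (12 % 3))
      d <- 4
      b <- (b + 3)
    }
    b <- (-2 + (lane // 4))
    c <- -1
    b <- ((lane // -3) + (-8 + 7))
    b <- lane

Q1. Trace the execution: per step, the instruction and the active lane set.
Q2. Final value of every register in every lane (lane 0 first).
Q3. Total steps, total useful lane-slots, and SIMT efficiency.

step 0: b <- 1                       0xf
step 1: eval (b < (1 + (lane // 3))) 0xf
step 2: d <- ((5 % -2) + (12 % 3))   0x8
step 3: d <- 4                       0x8
step 4: b <- (b + 3)                 0x8
step 5: eval (b < (1 + (lane // 3))) 0x8
step 6: b <- (-2 + (lane // 4))      0xf
step 7: c <- -1                      0xf
step 8: b <- ((lane // -3) + (-8 + 7)) 0xf
step 9: b <- lane                    0xf

Answer: 10 steps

c: -1,-1,-1,-1
d: 0,0,0,4
b: 0,1,2,3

steps = 10; useful = 28; efficiency = 28/40 = 7/10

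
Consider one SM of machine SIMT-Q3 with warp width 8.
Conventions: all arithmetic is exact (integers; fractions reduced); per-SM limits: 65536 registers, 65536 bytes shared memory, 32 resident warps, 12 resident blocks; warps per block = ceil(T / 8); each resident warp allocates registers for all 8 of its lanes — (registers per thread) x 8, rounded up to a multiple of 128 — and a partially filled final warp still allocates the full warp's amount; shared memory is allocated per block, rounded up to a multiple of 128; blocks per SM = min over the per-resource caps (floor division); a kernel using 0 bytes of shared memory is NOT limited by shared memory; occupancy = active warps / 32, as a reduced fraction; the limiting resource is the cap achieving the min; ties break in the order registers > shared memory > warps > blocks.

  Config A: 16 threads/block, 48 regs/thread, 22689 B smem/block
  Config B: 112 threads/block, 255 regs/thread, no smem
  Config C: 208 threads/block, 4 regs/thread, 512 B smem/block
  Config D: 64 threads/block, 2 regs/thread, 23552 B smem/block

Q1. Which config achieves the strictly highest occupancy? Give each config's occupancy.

occupancies: A 1/8, B 7/8, C 13/16, D 1/2

Answer: B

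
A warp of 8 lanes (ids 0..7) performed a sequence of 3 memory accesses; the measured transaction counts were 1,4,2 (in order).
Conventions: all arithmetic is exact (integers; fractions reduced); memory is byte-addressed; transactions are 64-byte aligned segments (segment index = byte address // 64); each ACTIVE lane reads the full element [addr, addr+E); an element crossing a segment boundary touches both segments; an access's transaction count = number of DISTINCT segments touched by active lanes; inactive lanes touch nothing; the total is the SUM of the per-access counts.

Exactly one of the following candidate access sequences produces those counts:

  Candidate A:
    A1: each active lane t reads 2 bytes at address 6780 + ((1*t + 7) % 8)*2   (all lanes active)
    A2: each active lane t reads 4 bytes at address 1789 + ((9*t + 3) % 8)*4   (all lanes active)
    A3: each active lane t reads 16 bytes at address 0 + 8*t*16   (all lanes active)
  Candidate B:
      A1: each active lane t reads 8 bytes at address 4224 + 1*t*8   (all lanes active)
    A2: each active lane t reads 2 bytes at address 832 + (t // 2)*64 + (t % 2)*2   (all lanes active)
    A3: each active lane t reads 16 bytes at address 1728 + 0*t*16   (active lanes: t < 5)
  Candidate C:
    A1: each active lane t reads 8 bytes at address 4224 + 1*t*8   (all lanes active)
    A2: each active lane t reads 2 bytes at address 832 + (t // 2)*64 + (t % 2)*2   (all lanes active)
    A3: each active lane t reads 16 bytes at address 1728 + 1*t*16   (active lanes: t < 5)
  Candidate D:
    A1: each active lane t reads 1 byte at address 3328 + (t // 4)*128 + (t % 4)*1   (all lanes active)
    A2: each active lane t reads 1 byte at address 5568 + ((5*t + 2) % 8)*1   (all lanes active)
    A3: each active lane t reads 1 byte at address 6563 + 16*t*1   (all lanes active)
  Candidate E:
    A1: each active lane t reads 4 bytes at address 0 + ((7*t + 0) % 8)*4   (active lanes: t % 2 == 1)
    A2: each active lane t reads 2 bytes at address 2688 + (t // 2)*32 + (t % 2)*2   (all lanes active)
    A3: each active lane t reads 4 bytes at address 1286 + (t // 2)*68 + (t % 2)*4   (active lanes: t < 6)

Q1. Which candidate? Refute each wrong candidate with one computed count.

A: A1 gives 2 transactions, not 1
B: A3 gives 1 transaction, not 2
D: A1 gives 2 transactions, not 1
E: A2 gives 2 transactions, not 4
C: all counts match (1,4,2)

Answer: C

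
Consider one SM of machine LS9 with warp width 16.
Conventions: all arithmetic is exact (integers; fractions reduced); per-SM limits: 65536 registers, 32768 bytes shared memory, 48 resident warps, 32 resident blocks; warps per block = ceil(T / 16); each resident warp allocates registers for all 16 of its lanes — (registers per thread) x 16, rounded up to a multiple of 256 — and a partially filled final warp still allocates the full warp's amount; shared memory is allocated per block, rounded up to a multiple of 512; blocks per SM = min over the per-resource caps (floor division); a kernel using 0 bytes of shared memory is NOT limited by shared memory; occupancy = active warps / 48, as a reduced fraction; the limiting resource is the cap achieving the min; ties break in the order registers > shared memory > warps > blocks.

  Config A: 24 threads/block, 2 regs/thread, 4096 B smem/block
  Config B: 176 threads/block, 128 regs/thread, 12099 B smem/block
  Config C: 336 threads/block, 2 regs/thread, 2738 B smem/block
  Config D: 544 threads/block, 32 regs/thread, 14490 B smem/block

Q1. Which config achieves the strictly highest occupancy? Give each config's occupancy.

occupancies: A 1/3, B 11/24, C 7/8, D 17/24

Answer: C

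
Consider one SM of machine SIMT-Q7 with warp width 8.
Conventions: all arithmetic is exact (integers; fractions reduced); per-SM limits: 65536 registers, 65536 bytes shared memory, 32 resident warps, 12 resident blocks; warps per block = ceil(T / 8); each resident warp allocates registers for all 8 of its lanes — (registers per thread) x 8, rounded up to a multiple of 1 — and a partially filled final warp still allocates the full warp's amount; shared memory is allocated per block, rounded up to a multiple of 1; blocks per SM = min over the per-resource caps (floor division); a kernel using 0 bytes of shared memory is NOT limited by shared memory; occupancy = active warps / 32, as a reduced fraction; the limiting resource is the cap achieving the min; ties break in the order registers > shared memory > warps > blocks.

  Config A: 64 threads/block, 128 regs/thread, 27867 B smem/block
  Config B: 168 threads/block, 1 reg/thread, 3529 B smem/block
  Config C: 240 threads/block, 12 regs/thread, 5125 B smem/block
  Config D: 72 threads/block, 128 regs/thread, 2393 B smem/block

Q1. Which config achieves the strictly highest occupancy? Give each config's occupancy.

occupancies: A 1/2, B 21/32, C 15/16, D 27/32

Answer: C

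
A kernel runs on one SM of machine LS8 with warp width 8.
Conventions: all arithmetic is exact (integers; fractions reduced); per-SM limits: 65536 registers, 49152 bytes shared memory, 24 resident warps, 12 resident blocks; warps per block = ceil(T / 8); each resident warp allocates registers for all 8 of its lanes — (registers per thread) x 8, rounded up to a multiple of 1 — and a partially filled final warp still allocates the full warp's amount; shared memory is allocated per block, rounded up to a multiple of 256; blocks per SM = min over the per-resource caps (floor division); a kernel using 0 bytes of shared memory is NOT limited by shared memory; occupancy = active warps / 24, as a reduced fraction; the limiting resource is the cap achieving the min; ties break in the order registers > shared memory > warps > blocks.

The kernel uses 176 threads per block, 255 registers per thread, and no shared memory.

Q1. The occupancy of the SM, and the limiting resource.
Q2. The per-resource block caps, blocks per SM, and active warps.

Answer: occupancy 11/12, limited by registers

registers: 1 block
shared memory: no limit (kernel uses none)
warps: 1 block
blocks: 12 blocks

Answer: 1 block, 22 active warps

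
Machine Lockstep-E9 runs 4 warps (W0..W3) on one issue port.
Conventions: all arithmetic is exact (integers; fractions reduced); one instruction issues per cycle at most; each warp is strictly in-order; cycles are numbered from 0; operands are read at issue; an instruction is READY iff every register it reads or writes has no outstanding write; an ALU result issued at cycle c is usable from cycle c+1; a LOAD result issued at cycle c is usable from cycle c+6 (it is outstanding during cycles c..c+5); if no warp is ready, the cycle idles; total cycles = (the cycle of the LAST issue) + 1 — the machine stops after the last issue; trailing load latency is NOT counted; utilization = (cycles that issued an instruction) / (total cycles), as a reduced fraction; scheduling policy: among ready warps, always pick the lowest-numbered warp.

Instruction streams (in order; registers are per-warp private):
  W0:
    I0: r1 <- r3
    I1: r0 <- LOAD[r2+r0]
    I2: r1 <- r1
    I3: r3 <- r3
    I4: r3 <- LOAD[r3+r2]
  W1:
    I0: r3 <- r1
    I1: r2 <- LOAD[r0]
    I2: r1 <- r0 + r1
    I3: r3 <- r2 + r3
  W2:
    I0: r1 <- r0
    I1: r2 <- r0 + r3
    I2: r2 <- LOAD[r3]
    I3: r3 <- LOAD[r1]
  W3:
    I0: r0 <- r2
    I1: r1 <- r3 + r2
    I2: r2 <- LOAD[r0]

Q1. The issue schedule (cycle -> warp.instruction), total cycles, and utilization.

cycle 0: W0.I0
cycle 1: W0.I1
cycle 2: W0.I2
cycle 3: W0.I3
cycle 4: W0.I4
cycle 5: W1.I0
cycle 6: W1.I1
cycle 7: W1.I2
cycle 8: W2.I0
cycle 9: W2.I1
cycle 10: W2.I2
cycle 11: W2.I3
cycle 12: W1.I3
cycle 13: W3.I0
cycle 14: W3.I1
cycle 15: W3.I2

Answer: 16 cycles, utilization 1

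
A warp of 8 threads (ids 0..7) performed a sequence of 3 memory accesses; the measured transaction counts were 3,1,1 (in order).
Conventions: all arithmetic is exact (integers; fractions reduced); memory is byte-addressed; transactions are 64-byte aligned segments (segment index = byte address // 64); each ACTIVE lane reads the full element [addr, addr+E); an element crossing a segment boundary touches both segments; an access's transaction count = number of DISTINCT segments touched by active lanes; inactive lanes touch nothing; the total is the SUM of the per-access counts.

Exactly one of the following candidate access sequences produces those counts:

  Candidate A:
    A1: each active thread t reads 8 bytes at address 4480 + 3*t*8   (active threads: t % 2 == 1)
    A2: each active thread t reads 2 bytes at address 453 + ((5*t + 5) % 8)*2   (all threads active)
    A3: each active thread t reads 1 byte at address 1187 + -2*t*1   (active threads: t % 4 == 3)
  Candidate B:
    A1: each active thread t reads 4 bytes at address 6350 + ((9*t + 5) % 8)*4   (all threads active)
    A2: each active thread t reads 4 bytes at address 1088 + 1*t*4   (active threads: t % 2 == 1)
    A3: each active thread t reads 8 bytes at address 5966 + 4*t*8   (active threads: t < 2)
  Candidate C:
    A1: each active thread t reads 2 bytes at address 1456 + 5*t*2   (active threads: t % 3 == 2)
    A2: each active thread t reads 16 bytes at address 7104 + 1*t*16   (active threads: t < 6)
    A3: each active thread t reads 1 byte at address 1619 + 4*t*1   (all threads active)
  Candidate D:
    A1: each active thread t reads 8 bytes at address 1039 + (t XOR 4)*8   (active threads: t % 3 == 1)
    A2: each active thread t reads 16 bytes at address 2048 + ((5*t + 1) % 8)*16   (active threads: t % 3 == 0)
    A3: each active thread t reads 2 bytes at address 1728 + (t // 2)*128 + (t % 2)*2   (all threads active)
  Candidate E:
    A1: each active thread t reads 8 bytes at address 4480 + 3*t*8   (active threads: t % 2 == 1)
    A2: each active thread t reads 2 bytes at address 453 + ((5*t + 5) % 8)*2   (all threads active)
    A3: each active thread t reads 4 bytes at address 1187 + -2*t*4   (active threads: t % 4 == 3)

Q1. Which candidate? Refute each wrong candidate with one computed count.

B: A1 gives 1 transaction, not 3
C: A1 gives 1 transaction, not 3
D: A1 gives 1 transaction, not 3
E: A3 gives 2 transactions, not 1
A: all counts match (3,1,1)

Answer: A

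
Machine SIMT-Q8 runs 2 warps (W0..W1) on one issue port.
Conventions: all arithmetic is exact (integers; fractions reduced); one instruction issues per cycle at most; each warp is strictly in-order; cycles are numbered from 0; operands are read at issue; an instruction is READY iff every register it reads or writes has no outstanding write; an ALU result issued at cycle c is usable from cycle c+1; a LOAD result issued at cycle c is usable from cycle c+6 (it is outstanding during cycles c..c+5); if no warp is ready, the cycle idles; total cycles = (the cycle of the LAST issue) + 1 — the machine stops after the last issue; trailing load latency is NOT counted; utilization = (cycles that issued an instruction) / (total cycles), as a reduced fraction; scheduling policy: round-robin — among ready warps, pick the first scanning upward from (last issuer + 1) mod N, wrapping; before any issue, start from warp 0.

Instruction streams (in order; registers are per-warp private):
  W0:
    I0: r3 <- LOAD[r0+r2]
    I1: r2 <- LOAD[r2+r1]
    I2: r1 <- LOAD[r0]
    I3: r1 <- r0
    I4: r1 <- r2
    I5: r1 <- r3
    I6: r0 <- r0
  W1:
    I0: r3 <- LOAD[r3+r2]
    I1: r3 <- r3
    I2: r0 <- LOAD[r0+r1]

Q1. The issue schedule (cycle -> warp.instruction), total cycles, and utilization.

cycle 0: W0.I0
cycle 1: W1.I0
cycle 2: W0.I1
cycle 3: W0.I2
cycle 4: idle
cycle 5: idle
cycle 6: idle
cycle 7: W1.I1
cycle 8: W1.I2
cycle 9: W0.I3
cycle 10: W0.I4
cycle 11: W0.I5
cycle 12: W0.I6

Answer: 13 cycles, utilization 10/13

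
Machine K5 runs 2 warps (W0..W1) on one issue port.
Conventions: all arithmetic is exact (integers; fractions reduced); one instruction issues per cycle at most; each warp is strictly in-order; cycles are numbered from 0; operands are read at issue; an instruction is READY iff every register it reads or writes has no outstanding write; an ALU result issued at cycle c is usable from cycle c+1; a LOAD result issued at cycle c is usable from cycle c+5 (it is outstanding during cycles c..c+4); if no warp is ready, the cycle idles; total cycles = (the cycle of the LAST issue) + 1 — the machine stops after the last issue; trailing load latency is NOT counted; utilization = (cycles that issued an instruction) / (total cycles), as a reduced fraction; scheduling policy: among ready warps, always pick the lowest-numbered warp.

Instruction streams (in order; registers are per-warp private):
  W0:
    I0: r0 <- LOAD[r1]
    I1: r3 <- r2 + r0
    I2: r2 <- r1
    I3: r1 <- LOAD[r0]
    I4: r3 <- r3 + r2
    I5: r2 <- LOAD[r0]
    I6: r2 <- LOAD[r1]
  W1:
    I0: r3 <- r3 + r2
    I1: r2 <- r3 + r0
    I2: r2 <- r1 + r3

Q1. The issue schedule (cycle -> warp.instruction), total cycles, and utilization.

cycle 0: W0.I0
cycle 1: W1.I0
cycle 2: W1.I1
cycle 3: W1.I2
cycle 4: idle
cycle 5: W0.I1
cycle 6: W0.I2
cycle 7: W0.I3
cycle 8: W0.I4
cycle 9: W0.I5
cycle 10: idle
cycle 11: idle
cycle 12: idle
cycle 13: idle
cycle 14: W0.I6

Answer: 15 cycles, utilization 2/3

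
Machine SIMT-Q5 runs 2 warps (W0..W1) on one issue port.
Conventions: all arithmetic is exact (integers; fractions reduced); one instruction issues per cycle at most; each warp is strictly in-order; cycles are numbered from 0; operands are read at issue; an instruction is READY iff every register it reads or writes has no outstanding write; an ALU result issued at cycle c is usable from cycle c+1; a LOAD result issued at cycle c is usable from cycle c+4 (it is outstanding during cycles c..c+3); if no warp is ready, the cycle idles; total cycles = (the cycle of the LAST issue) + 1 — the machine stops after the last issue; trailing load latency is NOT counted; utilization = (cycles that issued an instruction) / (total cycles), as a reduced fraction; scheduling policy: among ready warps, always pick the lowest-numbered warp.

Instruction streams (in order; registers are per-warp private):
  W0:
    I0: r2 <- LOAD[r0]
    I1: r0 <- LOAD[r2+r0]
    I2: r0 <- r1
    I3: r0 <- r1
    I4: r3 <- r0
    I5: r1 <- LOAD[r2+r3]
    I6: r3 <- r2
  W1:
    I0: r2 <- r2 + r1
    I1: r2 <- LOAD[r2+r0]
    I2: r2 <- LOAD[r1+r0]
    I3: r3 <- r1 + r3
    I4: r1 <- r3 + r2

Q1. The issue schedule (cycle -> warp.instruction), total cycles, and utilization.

cycle 0: W0.I0
cycle 1: W1.I0
cycle 2: W1.I1
cycle 3: idle
cycle 4: W0.I1
cycle 5: idle
cycle 6: W1.I2
cycle 7: W1.I3
cycle 8: W0.I2
cycle 9: W0.I3
cycle 10: W0.I4
cycle 11: W0.I5
cycle 12: W0.I6
cycle 13: W1.I4

Answer: 14 cycles, utilization 6/7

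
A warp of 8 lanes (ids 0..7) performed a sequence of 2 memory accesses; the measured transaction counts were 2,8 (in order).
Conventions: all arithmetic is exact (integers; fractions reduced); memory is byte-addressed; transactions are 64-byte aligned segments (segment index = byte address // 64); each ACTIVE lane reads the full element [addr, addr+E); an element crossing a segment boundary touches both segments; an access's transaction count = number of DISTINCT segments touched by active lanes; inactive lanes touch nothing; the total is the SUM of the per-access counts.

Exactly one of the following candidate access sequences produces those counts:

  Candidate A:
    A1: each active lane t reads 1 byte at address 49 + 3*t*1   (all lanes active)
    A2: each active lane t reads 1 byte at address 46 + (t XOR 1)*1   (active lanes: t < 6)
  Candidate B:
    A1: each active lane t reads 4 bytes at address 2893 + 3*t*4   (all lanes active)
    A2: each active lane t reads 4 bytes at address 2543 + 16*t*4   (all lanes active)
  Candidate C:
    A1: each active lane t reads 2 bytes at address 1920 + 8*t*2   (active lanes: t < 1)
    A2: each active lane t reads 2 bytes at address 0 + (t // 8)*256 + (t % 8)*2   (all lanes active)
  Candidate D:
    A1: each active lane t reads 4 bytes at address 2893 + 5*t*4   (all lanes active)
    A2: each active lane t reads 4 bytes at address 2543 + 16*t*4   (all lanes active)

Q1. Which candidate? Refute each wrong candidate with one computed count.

A: A2 gives 1 transaction, not 8
C: A1 gives 1 transaction, not 2
D: A1 gives 3 transactions, not 2
B: all counts match (2,8)

Answer: B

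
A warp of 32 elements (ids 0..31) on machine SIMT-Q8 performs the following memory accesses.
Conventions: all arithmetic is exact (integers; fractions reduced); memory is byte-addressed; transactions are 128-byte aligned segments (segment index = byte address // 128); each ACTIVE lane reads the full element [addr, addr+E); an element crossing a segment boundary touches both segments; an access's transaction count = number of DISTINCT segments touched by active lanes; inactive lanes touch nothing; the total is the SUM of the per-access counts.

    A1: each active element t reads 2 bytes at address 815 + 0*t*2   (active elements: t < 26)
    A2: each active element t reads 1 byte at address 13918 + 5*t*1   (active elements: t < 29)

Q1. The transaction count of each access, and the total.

A1: 1 transaction
A2: 2 transactions

Answer: 1,2; total 3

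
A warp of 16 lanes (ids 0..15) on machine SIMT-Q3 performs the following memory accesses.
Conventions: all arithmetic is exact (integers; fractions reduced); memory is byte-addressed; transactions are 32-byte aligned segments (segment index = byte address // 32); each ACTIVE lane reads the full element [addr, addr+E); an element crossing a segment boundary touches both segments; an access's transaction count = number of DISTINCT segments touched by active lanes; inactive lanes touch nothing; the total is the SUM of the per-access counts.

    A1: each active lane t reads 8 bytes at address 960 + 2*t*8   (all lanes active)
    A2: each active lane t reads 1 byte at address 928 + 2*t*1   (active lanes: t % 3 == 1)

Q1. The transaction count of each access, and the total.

A1: 8 transactions
A2: 1 transaction

Answer: 8,1; total 9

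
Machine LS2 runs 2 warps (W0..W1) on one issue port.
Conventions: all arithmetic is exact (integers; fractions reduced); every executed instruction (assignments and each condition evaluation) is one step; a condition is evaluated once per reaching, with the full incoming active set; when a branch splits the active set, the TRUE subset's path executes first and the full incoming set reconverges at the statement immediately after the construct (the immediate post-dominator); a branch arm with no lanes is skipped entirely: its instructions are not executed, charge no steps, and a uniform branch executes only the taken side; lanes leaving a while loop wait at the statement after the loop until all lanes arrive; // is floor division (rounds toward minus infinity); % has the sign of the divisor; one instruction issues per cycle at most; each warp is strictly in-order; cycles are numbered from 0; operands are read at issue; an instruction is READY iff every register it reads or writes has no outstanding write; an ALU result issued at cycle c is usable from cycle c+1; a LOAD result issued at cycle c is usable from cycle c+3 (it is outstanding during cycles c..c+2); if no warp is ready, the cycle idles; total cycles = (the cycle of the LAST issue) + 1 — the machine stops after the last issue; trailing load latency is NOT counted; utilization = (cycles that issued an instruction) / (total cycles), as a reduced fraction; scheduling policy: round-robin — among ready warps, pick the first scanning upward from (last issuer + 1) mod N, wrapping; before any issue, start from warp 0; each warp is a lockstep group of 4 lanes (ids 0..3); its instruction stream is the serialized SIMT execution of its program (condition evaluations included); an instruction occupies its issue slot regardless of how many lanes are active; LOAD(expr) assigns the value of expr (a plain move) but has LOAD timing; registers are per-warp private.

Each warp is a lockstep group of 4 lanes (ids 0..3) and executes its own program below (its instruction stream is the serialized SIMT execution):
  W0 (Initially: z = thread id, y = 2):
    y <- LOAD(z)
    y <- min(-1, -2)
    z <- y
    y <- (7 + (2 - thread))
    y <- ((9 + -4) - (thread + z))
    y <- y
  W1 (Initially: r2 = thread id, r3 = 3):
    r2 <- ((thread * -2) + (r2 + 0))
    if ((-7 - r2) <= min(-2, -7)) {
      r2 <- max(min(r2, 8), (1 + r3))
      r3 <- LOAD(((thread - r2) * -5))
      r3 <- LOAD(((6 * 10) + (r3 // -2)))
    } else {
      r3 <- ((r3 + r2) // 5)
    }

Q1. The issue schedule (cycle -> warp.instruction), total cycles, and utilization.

cycle 0: W0.I0
cycle 1: W1.I0
cycle 2: W1.I1
cycle 3: W0.I1
cycle 4: W1.I2
cycle 5: W0.I2
cycle 6: W1.I3
cycle 7: W0.I3
cycle 8: W0.I4
cycle 9: W1.I4
cycle 10: W0.I5
cycle 11: idle
cycle 12: W1.I5

Answer: 13 cycles, utilization 12/13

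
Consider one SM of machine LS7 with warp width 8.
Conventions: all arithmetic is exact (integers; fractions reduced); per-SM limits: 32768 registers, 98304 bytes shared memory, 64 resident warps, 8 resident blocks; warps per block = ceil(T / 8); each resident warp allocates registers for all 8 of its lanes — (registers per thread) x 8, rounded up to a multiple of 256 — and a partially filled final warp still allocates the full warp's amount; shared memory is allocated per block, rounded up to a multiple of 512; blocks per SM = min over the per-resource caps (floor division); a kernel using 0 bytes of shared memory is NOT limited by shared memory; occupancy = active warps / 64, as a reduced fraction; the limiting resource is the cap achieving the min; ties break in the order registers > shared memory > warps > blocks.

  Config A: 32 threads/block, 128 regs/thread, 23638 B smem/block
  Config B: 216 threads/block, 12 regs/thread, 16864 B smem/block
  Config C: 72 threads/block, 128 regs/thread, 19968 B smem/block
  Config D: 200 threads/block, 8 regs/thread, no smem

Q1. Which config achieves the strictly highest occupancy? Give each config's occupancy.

occupancies: A 1/4, B 27/32, C 27/64, D 25/32

Answer: B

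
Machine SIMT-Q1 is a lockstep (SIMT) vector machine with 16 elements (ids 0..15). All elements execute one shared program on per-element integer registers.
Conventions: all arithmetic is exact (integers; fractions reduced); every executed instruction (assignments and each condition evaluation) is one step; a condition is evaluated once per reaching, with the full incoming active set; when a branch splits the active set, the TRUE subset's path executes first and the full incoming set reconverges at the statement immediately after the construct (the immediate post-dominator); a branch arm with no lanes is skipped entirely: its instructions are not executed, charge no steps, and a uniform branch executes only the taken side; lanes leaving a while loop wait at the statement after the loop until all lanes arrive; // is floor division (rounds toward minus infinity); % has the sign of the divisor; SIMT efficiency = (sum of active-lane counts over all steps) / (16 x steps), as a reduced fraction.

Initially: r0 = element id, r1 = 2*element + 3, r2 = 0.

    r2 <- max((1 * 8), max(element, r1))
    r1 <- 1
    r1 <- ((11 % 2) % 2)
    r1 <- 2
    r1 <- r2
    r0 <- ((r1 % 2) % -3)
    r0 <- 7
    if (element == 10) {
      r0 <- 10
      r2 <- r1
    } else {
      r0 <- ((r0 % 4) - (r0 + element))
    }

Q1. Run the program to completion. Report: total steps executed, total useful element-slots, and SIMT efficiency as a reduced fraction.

Answer: 11 steps, 145 useful, 145/176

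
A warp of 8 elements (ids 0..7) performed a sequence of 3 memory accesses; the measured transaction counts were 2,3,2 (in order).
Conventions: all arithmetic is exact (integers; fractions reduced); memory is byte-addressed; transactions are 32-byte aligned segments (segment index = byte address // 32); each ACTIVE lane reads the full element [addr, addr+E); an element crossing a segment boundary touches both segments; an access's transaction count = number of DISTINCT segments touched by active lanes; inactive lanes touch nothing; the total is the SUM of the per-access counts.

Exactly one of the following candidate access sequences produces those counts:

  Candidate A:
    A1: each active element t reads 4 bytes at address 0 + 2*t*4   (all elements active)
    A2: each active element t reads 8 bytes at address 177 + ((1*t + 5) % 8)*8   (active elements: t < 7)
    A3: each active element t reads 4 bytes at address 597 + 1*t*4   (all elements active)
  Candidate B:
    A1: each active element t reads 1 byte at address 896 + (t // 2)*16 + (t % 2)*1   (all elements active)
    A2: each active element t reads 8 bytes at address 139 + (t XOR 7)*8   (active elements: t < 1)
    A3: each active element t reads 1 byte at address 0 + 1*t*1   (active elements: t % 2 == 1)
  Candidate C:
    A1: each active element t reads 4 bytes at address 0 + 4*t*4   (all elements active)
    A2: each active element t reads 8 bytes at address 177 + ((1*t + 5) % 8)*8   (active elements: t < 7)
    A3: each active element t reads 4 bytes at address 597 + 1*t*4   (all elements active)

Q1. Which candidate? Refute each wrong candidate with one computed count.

B: A2 gives 1 transaction, not 3
C: A1 gives 4 transactions, not 2
A: all counts match (2,3,2)

Answer: A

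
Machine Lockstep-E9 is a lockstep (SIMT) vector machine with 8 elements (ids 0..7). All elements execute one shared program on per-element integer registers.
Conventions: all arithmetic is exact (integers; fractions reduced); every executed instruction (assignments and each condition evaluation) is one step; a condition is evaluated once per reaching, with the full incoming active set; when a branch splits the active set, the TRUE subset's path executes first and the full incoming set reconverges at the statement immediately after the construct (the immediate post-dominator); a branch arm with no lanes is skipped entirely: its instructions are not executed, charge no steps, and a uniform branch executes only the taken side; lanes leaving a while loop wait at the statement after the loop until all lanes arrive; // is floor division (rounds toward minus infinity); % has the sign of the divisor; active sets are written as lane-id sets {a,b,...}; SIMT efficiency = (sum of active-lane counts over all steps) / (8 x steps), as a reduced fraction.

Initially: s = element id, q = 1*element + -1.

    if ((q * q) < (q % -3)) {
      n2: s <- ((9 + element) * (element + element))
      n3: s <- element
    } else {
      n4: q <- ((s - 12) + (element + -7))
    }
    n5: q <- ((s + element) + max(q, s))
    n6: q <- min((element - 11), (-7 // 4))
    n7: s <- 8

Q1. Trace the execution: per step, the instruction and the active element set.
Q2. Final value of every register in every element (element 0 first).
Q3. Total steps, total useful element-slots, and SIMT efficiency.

step 0: eval ((q * q) < (q % -3))    {0,1,2,3,4,5,6,7}
step 1: q <- ((s - 12) + (element + -7)) {0,1,2,3,4,5,6,7}
step 2: q <- ((s + element) + max(q, s)) {0,1,2,3,4,5,6,7}
step 3: q <- min((element - 11), (-7 // 4)) {0,1,2,3,4,5,6,7}
step 4: s <- 8                       {0,1,2,3,4,5,6,7}

Answer: 5 steps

s: 8,8,8,8,8,8,8,8
q: -11,-10,-9,-8,-7,-6,-5,-4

steps = 5; useful = 40; efficiency = 40/40 = 1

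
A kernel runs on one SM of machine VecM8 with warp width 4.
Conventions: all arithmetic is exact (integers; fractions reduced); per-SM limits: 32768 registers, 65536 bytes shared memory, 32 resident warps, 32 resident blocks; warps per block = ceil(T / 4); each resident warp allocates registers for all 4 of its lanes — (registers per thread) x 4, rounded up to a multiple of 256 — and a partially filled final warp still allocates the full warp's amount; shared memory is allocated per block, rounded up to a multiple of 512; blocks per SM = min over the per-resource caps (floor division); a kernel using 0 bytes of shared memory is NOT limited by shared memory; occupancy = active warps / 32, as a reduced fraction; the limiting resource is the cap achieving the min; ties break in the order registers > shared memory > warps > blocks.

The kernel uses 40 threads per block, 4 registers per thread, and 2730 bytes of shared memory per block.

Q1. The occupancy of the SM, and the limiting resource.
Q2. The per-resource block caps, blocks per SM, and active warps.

Answer: occupancy 15/16, limited by warps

registers: 12 blocks
shared memory: 21 blocks
warps: 3 blocks
blocks: 32 blocks

Answer: 3 blocks, 30 active warps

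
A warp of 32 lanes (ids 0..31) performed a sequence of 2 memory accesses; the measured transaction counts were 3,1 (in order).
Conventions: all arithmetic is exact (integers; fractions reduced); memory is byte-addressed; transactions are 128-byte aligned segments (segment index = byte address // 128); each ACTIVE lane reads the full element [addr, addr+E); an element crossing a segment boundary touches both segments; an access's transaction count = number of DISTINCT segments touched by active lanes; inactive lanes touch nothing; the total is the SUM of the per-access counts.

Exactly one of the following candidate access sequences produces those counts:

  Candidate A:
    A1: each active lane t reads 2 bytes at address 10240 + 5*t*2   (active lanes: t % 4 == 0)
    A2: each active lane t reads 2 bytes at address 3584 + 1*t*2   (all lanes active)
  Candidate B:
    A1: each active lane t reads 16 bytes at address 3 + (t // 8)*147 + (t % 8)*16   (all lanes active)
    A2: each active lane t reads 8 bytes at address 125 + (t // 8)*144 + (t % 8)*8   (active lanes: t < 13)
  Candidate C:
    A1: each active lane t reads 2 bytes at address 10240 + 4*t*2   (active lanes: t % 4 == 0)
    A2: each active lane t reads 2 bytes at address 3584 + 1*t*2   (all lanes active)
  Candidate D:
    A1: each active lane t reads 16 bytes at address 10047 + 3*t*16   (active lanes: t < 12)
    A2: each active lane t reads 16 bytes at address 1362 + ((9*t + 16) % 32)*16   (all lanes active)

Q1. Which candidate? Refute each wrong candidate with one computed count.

B: A1 gives 5 transactions, not 3
C: A1 gives 2 transactions, not 3
D: A1 gives 5 transactions, not 3
A: all counts match (3,1)

Answer: A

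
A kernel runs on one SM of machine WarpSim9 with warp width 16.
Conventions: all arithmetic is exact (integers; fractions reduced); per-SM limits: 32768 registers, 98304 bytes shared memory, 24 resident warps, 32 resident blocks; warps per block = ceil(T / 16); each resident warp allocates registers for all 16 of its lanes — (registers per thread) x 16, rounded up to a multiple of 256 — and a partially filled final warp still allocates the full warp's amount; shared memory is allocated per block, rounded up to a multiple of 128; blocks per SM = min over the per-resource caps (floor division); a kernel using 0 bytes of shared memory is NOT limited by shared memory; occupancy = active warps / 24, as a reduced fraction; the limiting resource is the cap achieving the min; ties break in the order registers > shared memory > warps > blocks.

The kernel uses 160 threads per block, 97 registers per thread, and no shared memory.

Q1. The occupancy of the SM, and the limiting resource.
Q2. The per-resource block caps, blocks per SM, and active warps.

Answer: occupancy 5/12, limited by registers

registers: 1 block
shared memory: no limit (kernel uses none)
warps: 2 blocks
blocks: 32 blocks

Answer: 1 block, 10 active warps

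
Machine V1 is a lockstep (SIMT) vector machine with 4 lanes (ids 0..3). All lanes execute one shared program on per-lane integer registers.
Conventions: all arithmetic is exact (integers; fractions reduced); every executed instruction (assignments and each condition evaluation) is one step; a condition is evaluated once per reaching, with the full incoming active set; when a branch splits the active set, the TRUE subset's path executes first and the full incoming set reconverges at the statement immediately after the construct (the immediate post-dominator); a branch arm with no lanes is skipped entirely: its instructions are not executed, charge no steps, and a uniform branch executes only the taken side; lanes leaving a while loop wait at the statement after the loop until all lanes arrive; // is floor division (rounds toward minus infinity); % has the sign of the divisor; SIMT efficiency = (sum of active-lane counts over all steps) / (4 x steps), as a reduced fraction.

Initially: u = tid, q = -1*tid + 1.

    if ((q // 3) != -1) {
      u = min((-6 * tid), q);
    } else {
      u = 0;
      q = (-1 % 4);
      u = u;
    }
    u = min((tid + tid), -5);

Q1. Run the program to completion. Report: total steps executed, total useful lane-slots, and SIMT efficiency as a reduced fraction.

Answer: 6 steps, 16 useful, 2/3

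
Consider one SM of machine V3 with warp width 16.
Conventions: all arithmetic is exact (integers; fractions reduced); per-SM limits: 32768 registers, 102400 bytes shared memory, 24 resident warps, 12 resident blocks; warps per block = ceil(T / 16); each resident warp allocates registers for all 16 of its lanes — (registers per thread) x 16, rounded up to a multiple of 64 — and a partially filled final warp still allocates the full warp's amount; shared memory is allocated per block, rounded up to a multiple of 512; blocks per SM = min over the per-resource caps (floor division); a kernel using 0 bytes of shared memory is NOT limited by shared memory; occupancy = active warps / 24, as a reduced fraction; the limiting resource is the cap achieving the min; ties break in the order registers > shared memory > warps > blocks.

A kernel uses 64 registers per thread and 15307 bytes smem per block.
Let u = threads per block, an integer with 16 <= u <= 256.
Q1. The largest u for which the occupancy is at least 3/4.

Answer: u = 192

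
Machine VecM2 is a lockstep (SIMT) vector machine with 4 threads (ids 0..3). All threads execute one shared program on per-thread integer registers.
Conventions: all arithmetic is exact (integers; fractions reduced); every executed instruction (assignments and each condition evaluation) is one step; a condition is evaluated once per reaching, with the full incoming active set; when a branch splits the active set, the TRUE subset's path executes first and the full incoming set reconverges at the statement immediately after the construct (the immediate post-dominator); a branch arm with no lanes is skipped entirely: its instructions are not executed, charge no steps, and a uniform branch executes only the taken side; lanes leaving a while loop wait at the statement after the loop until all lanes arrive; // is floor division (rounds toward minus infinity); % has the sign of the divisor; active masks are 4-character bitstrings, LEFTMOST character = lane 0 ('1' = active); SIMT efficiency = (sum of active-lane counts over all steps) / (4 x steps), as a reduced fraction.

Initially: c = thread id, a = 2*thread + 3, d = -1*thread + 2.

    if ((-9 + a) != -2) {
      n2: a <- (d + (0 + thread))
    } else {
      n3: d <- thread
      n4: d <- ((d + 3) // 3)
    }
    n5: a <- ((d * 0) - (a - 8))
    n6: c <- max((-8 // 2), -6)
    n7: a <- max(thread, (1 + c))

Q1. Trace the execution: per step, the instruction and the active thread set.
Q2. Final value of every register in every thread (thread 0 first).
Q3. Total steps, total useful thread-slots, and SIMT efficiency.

step 0: eval ((-9 + a) != -2)        1111
step 1: a <- (d + (0 + thread))      1101
step 2: d <- thread                  0010
step 3: d <- ((d + 3) // 3)          0010
step 4: a <- ((d * 0) - (a - 8))     1111
step 5: c <- max((-8 // 2), -6)      1111
step 6: a <- max(thread, (1 + c))    1111

Answer: 7 steps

c: -4,-4,-4,-4
a: 0,1,2,3
d: 2,1,1,-1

steps = 7; useful = 21; efficiency = 21/28 = 3/4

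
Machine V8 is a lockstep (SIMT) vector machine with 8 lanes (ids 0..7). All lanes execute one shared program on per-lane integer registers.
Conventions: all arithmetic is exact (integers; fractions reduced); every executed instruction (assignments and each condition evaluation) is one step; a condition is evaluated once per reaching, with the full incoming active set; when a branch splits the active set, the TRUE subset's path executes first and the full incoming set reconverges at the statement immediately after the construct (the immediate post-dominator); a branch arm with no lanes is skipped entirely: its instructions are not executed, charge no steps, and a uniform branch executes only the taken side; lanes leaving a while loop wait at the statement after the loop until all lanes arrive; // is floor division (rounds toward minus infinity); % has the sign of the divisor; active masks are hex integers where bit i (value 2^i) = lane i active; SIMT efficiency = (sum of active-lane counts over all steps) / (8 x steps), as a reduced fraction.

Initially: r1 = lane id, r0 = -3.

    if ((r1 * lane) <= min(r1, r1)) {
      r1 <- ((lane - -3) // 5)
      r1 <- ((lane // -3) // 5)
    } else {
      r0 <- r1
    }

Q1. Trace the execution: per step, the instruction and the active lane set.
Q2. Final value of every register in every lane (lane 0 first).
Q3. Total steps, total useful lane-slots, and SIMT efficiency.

step 0: eval ((r1 * lane) <= min(r1, r1)) 0xff
step 1: r1 <- ((lane - -3) // 5)     0x03
step 2: r1 <- ((lane // -3) // 5)    0x03
step 3: r0 <- r1                     0xfc

Answer: 4 steps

r1: 0,-1,2,3,4,5,6,7
r0: -3,-3,2,3,4,5,6,7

steps = 4; useful = 18; efficiency = 18/32 = 9/16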